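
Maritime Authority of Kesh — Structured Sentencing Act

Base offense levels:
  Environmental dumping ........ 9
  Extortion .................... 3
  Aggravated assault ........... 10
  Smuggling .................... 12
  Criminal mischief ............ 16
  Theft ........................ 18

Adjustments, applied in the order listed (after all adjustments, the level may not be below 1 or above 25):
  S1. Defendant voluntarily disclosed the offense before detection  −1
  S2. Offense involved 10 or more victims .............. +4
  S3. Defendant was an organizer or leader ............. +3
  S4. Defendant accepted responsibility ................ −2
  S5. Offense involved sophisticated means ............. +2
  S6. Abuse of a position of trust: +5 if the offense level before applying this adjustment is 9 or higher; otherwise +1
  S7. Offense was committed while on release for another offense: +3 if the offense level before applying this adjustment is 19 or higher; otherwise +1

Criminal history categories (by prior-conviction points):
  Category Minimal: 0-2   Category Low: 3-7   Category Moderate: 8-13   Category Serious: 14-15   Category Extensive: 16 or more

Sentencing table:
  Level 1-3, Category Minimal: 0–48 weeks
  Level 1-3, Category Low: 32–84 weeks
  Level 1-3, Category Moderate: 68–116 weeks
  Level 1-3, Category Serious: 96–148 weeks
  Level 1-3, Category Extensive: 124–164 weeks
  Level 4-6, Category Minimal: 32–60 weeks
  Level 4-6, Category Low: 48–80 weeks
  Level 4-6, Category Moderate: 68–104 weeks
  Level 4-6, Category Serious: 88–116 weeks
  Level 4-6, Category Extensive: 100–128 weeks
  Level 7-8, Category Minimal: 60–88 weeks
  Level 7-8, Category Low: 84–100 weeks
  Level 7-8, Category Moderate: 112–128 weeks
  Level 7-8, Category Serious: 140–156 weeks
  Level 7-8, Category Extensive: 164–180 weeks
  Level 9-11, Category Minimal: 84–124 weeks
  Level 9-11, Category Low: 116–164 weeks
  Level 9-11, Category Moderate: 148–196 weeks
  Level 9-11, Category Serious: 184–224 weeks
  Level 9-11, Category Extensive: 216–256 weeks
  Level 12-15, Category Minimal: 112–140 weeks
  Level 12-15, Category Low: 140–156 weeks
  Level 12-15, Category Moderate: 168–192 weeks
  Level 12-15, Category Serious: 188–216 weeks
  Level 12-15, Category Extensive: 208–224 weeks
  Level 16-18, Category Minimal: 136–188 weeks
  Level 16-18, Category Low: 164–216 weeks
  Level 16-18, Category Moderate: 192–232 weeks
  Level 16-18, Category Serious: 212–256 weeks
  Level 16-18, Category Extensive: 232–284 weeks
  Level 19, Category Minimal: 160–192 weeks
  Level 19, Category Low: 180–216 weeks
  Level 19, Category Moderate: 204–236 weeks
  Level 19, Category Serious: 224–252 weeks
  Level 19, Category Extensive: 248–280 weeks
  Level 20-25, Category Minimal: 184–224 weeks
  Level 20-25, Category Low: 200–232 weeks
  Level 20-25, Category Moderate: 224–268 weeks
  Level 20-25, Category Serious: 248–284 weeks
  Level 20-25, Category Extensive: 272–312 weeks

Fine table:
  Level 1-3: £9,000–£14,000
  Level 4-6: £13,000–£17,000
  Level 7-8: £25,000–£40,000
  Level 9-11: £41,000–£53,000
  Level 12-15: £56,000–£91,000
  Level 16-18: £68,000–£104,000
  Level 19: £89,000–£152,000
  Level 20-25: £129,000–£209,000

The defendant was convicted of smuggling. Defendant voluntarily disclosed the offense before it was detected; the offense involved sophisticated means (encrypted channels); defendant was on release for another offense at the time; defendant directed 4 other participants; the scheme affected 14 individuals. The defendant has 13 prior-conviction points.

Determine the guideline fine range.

Base offense level for smuggling: 12.
S1 applies: 12 − 1 = 11.
S2 applies: 11 + 4 = 15.
S3 applies: 15 + 3 = 18.
S4 does not apply.
S5 applies: 18 + 2 = 20.
S6 does not apply.
S7 applies (level before this adjustment is 20 ≥ 19, so +3): 20 + 3 = 23.
Final offense level: 23.
Level 23 falls in the 20-25 band.
Fine table: Level 20-25 → £129,000–£209,000.

£129,000–£209,000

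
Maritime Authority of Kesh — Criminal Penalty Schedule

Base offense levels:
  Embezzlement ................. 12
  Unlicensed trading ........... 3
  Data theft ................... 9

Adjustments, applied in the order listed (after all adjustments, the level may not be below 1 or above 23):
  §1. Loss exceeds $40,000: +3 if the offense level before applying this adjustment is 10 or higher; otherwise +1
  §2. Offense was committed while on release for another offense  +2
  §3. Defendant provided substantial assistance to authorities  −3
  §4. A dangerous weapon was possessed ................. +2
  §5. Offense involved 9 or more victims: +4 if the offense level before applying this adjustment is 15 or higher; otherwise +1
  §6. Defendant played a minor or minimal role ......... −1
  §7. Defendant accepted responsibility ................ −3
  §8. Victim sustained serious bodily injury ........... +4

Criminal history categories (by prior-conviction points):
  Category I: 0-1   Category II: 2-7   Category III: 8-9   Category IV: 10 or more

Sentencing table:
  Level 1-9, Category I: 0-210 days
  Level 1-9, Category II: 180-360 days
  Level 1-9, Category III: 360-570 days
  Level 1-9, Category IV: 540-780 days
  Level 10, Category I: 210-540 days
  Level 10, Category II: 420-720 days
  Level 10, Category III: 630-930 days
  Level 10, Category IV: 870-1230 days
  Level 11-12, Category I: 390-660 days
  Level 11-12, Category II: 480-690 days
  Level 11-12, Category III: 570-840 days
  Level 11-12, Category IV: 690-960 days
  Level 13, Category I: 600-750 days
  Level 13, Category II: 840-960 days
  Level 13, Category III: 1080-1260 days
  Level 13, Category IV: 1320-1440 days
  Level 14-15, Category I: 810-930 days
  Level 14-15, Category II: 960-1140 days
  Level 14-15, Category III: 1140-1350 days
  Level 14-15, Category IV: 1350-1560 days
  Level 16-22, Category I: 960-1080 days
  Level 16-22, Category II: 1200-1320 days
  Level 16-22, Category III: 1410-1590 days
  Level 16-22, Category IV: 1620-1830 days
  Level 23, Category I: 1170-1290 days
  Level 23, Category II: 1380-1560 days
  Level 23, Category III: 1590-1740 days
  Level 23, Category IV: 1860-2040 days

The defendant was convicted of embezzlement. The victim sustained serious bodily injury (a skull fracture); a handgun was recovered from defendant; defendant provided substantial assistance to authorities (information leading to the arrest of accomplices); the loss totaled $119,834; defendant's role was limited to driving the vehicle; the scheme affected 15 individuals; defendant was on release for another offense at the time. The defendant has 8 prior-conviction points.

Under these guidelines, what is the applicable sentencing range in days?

1590-1740 days

Base offense level for embezzlement: 12.
§1 applies (level before this adjustment is 12 ≥ 10, so +3): 12 + 3 = 15.
§2 applies: 15 + 2 = 17.
§3 applies: 17 − 3 = 14.
§4 applies: 14 + 2 = 16.
§5 applies (level before this adjustment is 16 ≥ 15, so +4): 16 + 4 = 20.
§6 applies: 20 − 1 = 19.
§7 does not apply.
§8 applies: 19 + 4 = 23.
Final offense level: 23.
Criminal history: 8 prior points → Category III (8-9).
Level 23 falls in the 23 band.
Grid: Level 23 × Category III = 1590-1740 days.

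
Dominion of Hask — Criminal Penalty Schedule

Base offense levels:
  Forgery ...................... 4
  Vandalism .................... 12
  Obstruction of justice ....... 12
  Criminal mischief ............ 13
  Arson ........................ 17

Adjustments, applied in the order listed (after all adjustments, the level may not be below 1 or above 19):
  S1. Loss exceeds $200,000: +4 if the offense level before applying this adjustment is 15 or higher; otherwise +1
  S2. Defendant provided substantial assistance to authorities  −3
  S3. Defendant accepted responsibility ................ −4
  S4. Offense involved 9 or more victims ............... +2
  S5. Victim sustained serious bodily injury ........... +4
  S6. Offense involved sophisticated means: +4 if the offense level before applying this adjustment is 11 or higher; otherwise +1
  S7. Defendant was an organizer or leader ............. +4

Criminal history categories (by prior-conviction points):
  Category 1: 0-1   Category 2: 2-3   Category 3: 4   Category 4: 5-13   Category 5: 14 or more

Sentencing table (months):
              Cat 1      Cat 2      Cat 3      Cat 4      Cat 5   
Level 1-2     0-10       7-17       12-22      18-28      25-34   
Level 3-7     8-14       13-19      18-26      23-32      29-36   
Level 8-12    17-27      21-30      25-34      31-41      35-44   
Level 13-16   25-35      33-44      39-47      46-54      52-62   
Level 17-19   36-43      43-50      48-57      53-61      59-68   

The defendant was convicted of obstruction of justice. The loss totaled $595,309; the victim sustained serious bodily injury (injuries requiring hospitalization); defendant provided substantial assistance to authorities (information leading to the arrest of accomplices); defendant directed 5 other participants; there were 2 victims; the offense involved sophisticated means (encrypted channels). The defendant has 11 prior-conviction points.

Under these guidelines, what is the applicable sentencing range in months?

Base offense level for obstruction of justice: 12.
S1 applies (level before this adjustment is 12 < 15, so +1): 12 + 1 = 13.
S2 applies: 13 − 3 = 10.
S4 does not apply.
S5 applies: 10 + 4 = 14.
S6 applies (level before this adjustment is 14 ≥ 11, so +4): 14 + 4 = 18.
S7 applies: 18 + 4 = 22.
Level 22 exceeds the maximum of 19; capped at 19.
Final offense level: 19.
Criminal history: 11 prior points → Category 4 (5-13).
Level 19 falls in the 17-19 band.
Grid: Level 17-19 × Category 4 = 53-61 months.

53-61 months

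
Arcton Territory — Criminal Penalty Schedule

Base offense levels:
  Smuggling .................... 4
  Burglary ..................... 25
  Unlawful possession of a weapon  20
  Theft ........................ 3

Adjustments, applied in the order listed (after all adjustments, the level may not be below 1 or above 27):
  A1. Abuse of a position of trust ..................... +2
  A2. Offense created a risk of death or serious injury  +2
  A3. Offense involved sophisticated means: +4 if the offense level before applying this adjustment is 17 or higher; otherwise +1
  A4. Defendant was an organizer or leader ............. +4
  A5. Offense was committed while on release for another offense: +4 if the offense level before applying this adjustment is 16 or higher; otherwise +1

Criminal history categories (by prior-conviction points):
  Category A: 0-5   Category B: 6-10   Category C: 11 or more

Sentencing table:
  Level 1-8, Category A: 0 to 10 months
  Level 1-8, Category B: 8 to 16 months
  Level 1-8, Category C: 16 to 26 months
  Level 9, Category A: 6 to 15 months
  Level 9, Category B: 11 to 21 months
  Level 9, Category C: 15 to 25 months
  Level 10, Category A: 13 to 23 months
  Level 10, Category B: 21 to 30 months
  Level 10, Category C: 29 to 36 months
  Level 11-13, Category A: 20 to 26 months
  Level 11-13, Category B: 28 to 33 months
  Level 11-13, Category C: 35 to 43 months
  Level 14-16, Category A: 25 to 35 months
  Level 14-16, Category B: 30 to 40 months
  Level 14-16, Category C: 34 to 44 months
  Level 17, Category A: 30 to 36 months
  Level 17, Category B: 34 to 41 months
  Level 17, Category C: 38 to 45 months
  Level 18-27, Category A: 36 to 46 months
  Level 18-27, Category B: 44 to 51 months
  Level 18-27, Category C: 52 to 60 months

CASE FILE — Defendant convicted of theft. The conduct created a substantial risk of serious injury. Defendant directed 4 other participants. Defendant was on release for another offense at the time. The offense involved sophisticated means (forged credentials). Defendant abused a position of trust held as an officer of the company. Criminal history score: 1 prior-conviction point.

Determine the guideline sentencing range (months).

20-26 months

Base offense level for theft: 3.
A1 applies: 3 + 2 = 5.
A2 applies: 5 + 2 = 7.
A3 applies (level before this adjustment is 7 < 17, so +1): 7 + 1 = 8.
A4 applies: 8 + 4 = 12.
A5 applies (level before this adjustment is 12 < 16, so +1): 12 + 1 = 13.
Final offense level: 13.
Criminal history: 1 prior point → Category A (0-5).
Level 13 falls in the 11-13 band.
Grid: Level 11-13 × Category A = 20-26 months.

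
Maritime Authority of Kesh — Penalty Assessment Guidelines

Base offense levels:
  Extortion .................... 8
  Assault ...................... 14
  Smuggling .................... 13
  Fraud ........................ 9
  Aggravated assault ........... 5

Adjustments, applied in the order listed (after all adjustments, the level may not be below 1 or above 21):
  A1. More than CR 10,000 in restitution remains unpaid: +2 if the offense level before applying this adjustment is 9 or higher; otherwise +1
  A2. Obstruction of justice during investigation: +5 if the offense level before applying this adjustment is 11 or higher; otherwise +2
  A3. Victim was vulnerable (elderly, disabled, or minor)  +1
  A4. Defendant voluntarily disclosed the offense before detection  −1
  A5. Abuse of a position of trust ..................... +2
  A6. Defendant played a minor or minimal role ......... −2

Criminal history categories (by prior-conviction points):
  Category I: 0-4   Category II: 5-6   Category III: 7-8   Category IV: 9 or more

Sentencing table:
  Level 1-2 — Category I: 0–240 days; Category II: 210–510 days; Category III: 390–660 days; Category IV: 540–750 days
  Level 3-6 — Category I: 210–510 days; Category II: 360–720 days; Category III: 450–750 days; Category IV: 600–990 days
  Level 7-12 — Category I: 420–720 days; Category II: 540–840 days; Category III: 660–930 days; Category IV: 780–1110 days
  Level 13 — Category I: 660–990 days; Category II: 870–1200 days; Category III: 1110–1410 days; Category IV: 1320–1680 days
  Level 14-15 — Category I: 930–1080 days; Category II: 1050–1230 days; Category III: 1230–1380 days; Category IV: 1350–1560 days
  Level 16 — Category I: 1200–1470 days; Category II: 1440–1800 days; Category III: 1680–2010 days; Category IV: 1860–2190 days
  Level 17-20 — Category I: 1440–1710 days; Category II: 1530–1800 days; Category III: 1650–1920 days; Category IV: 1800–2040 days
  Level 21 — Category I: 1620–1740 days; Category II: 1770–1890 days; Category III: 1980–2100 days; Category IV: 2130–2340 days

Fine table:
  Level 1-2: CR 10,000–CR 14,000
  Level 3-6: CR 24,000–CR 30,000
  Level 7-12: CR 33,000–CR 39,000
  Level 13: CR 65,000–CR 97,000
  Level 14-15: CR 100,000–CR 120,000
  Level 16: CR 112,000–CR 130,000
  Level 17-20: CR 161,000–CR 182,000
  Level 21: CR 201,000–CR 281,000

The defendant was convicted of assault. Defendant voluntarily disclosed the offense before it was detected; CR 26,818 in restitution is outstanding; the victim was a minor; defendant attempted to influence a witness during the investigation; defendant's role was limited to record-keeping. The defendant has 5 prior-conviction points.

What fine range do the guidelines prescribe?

Base offense level for assault: 14.
A1 applies (level before this adjustment is 14 ≥ 9, so +2): 14 + 2 = 16.
A2 applies (level before this adjustment is 16 ≥ 11, so +5): 16 + 5 = 21.
A3 applies: 21 + 1 = 22.
A4 applies: 22 − 1 = 21.
A5 does not apply.
A6 applies: 21 − 2 = 19.
Final offense level: 19.
Level 19 falls in the 17-20 band.
Fine table: Level 17-20 → CR 161,000–CR 182,000.

CR 161,000–CR 182,000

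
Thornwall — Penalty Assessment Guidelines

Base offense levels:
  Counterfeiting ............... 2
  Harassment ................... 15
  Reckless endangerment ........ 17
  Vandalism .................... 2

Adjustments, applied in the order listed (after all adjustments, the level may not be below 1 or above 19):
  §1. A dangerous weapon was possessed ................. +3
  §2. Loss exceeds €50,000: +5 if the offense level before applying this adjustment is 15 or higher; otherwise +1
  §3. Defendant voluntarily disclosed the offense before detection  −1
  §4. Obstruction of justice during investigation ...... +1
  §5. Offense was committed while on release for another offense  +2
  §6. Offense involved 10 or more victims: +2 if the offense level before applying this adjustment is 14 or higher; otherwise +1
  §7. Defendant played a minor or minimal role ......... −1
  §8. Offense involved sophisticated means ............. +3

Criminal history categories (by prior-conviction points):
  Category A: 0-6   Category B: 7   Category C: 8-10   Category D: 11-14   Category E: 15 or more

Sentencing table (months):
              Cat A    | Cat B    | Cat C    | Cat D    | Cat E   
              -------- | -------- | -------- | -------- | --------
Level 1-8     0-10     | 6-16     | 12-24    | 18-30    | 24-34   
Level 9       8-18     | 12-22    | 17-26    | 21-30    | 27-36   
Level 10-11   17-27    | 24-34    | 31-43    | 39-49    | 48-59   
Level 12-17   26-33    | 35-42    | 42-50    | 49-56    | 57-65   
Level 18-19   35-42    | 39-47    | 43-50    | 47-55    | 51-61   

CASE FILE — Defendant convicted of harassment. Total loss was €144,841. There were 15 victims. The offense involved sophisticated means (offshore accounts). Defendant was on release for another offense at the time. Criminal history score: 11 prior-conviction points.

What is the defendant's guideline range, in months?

Base offense level for harassment: 15.
§1 does not apply.
§2 applies (level before this adjustment is 15 ≥ 15, so +5): 15 + 5 = 20.
§4 does not apply.
§5 applies: 20 + 2 = 22.
§6 applies (level before this adjustment is 22 ≥ 14, so +2): 22 + 2 = 24.
§7 does not apply.
§8 applies: 24 + 3 = 27.
Level 27 exceeds the maximum of 19; capped at 19.
Final offense level: 19.
Criminal history: 11 prior points → Category D (11-14).
Level 19 falls in the 18-19 band.
Grid: Level 18-19 × Category D = 47-55 months.

47-55 months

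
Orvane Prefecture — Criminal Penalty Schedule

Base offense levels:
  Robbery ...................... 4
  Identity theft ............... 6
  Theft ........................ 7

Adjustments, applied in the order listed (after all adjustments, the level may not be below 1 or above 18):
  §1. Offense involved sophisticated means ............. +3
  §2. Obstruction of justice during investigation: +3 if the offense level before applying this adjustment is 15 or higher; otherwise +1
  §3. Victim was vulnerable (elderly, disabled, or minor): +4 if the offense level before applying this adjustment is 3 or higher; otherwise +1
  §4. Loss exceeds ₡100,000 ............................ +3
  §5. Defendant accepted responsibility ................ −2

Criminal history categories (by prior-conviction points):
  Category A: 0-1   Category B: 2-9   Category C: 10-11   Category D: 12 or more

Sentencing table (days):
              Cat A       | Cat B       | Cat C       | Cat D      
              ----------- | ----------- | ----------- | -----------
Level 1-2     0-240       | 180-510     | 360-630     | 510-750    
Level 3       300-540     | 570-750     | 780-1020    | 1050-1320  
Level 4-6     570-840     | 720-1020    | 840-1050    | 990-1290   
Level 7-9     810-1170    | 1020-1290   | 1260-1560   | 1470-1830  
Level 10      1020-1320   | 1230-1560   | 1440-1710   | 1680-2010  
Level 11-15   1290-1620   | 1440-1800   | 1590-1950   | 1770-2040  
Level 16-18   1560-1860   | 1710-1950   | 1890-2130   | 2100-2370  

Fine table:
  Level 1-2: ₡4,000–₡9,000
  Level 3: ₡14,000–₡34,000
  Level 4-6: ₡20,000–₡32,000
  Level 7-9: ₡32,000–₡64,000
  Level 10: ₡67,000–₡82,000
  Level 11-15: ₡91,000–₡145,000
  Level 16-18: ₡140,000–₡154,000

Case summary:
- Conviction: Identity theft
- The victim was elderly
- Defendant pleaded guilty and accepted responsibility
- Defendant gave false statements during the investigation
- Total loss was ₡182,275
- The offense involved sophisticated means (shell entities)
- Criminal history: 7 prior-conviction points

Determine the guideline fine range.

Base offense level for identity theft: 6.
§1 applies: 6 + 3 = 9.
§2 applies (level before this adjustment is 9 < 15, so +1): 9 + 1 = 10.
§3 applies (level before this adjustment is 10 ≥ 3, so +4): 10 + 4 = 14.
§4 applies: 14 + 3 = 17.
§5 applies: 17 − 2 = 15.
Final offense level: 15.
Level 15 falls in the 11-15 band.
Fine table: Level 11-15 → ₡91,000–₡145,000.

₡91,000–₡145,000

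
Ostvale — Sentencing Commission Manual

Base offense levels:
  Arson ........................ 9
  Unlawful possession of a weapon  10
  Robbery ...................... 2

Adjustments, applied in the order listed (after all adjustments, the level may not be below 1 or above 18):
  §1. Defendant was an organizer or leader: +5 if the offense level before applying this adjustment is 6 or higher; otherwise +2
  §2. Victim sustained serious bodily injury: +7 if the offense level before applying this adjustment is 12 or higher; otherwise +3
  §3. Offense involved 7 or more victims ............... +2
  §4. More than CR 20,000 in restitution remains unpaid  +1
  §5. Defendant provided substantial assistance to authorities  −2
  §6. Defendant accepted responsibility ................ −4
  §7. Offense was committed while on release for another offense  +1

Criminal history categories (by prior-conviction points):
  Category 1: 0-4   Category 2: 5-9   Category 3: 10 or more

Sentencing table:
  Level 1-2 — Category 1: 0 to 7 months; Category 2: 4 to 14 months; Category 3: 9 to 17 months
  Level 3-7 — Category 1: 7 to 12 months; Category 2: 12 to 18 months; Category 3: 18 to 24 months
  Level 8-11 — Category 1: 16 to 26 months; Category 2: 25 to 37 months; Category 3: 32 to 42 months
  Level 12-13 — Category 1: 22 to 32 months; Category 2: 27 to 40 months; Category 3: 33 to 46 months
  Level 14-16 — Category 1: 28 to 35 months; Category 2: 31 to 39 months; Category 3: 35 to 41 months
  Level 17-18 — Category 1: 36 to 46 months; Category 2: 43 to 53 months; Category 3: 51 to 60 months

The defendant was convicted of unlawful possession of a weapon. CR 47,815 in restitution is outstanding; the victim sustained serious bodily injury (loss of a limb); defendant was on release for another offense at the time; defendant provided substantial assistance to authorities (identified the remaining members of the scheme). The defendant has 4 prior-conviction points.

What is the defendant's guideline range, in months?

22-32 months

Base offense level for unlawful possession of a weapon: 10.
§2 applies (level before this adjustment is 10 < 12, so +3): 10 + 3 = 13.
§3 does not apply.
§4 applies: 13 + 1 = 14.
§5 applies: 14 − 2 = 12.
§7 applies: 12 + 1 = 13.
Final offense level: 13.
Criminal history: 4 prior points → Category 1 (0-4).
Level 13 falls in the 12-13 band.
Grid: Level 12-13 × Category 1 = 22-32 months.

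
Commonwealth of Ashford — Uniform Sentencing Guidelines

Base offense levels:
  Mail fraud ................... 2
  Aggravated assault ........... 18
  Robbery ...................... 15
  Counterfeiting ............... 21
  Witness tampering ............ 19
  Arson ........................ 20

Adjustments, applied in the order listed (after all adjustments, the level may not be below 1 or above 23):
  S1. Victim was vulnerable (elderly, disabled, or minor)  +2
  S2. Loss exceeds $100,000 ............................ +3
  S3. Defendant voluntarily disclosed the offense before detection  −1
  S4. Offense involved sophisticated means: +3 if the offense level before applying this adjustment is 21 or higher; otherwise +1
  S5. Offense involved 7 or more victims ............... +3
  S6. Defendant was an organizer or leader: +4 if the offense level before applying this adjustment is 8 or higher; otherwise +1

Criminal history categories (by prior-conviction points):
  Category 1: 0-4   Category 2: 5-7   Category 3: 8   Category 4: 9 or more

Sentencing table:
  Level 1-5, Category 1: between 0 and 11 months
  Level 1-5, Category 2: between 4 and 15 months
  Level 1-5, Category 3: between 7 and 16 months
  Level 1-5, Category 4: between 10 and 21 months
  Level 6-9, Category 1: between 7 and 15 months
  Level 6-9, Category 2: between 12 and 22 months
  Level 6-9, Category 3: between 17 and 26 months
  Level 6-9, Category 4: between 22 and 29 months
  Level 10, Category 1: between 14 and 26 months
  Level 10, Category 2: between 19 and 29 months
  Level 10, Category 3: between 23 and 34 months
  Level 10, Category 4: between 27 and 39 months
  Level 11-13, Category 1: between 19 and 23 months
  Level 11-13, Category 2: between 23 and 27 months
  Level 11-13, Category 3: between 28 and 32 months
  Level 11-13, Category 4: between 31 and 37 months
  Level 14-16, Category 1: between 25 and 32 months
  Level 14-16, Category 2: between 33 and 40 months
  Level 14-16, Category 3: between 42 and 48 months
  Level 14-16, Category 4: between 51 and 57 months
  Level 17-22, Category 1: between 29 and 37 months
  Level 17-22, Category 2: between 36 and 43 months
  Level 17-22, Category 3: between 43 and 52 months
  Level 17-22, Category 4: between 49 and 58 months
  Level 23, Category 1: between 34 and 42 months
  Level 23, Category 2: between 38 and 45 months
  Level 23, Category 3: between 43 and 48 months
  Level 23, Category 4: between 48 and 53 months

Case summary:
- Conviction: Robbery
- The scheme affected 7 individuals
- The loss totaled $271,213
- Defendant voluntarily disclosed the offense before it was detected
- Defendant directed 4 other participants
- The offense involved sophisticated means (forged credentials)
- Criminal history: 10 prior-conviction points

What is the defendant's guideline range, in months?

Base offense level for robbery: 15.
S2 applies: 15 + 3 = 18.
S3 applies: 18 − 1 = 17.
S4 applies (level before this adjustment is 17 < 21, so +1): 17 + 1 = 18.
S5 applies: 18 + 3 = 21.
S6 applies (level before this adjustment is 21 ≥ 8, so +4): 21 + 4 = 25.
Level 25 exceeds the maximum of 23; capped at 23.
Final offense level: 23.
Criminal history: 10 prior points → Category 4 (9+).
Level 23 falls in the 23 band.
Grid: Level 23 × Category 4 = 48-53 months.

48-53 months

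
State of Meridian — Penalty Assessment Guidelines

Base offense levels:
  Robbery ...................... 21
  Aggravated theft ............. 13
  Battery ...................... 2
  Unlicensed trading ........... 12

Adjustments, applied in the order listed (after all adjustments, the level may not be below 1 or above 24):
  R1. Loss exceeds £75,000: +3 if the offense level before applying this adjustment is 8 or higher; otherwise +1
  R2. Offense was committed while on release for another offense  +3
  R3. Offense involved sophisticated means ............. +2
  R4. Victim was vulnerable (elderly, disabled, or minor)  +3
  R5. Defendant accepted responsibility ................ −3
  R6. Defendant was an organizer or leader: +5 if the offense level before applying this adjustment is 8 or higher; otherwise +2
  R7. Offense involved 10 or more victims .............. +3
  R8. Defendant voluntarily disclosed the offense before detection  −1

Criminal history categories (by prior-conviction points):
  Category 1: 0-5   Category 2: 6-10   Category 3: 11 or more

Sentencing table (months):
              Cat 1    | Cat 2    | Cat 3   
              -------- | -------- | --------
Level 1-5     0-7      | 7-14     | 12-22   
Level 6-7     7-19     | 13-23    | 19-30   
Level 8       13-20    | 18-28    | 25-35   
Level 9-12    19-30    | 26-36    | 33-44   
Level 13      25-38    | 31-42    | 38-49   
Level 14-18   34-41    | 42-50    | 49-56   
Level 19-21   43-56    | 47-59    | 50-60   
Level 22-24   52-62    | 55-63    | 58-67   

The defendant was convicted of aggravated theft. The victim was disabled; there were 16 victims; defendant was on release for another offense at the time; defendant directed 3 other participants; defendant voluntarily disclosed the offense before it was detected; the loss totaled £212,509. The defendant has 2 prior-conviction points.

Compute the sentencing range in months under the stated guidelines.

52-62 months

Base offense level for aggravated theft: 13.
R1 applies (level before this adjustment is 13 ≥ 8, so +3): 13 + 3 = 16.
R2 applies: 16 + 3 = 19.
R3 does not apply.
R4 applies: 19 + 3 = 22.
R5 does not apply.
R6 applies (level before this adjustment is 22 ≥ 8, so +5): 22 + 5 = 27.
R7 applies: 27 + 3 = 30.
R8 applies: 30 − 1 = 29.
Level 29 exceeds the maximum of 24; capped at 24.
Final offense level: 24.
Criminal history: 2 prior points → Category 1 (0-5).
Level 24 falls in the 22-24 band.
Grid: Level 22-24 × Category 1 = 52-62 months.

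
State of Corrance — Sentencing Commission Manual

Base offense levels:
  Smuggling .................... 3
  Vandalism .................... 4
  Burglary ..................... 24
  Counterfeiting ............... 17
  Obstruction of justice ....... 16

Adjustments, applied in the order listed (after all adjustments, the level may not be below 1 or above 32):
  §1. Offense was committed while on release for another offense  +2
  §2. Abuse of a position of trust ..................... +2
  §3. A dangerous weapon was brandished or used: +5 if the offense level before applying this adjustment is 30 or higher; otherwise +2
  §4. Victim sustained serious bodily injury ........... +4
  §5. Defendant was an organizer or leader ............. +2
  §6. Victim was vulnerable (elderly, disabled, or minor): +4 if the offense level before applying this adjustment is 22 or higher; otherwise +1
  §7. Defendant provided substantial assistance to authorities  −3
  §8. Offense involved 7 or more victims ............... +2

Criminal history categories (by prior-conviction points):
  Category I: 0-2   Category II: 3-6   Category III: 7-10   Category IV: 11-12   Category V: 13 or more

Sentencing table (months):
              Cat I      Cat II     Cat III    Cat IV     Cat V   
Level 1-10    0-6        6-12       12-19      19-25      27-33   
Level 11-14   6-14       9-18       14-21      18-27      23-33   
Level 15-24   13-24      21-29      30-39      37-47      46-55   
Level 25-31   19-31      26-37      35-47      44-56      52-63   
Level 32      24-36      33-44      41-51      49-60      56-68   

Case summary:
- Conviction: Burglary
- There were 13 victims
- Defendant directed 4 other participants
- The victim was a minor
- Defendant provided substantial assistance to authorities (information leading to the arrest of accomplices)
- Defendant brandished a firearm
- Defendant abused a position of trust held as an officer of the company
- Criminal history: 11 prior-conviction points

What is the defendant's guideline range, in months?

Base offense level for burglary: 24.
§1 does not apply.
§2 applies: 24 + 2 = 26.
§3 applies (level before this adjustment is 26 < 30, so +2): 26 + 2 = 28.
§5 applies: 28 + 2 = 30.
§6 applies (level before this adjustment is 30 ≥ 22, so +4): 30 + 4 = 34.
§7 applies: 34 − 3 = 31.
§8 applies: 31 + 2 = 33.
Level 33 exceeds the maximum of 32; capped at 32.
Final offense level: 32.
Criminal history: 11 prior points → Category IV (11-12).
Level 32 falls in the 32 band.
Grid: Level 32 × Category IV = 49-60 months.

49-60 months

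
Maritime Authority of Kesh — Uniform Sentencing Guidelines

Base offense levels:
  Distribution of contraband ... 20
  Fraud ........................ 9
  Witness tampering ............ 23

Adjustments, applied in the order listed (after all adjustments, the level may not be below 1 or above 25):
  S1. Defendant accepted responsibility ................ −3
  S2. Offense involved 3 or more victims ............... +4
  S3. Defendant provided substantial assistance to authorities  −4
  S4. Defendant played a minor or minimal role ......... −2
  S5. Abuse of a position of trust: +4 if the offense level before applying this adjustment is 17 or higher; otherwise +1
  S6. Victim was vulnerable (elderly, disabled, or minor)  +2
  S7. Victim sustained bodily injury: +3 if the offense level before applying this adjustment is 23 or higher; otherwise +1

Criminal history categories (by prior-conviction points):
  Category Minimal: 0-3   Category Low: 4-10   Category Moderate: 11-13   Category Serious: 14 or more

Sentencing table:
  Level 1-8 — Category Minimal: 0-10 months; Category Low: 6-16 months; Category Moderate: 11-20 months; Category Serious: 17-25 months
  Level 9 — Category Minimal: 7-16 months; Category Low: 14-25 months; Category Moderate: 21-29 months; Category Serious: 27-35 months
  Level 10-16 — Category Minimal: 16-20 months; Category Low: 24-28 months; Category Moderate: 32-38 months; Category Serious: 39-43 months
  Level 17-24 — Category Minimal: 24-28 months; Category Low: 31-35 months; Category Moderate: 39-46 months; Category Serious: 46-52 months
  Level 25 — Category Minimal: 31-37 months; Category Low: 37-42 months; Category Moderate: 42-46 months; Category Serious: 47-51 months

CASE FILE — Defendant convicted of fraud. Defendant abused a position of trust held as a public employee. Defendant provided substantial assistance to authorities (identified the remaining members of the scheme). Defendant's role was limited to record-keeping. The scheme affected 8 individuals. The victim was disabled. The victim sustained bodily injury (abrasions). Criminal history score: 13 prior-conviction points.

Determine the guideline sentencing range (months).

Base offense level for fraud: 9.
S1 does not apply.
S2 applies: 9 + 4 = 13.
S3 applies: 13 − 4 = 9.
S4 applies: 9 − 2 = 7.
S5 applies (level before this adjustment is 7 < 17, so +1): 7 + 1 = 8.
S6 applies: 8 + 2 = 10.
S7 applies (level before this adjustment is 10 < 23, so +1): 10 + 1 = 11.
Final offense level: 11.
Criminal history: 13 prior points → Category Moderate (11-13).
Level 11 falls in the 10-16 band.
Grid: Level 10-16 × Category Moderate = 32-38 months.

32-38 months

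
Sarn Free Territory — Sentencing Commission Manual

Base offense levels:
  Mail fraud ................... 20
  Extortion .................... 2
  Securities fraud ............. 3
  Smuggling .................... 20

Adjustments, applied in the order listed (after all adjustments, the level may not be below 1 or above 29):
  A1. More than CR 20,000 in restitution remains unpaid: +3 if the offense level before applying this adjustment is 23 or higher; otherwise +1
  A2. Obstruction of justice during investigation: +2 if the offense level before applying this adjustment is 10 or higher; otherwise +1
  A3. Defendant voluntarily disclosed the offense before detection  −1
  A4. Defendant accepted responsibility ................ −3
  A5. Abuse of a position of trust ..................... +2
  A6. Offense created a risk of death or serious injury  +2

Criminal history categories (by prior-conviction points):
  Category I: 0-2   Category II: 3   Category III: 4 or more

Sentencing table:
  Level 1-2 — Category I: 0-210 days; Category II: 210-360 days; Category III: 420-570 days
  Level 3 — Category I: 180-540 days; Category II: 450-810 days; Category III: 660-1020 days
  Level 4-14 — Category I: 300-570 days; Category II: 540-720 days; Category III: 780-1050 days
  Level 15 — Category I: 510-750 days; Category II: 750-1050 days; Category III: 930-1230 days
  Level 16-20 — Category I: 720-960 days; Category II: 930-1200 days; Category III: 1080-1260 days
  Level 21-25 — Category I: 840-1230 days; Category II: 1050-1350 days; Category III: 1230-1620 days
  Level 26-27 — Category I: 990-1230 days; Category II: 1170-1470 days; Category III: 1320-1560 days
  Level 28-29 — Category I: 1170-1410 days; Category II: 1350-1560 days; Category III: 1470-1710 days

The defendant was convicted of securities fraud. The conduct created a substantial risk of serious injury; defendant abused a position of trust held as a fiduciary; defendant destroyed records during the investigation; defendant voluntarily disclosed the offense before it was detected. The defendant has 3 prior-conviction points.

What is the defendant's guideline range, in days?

540-720 days

Base offense level for securities fraud: 3.
A2 applies (level before this adjustment is 3 < 10, so +1): 3 + 1 = 4.
A3 applies: 4 − 1 = 3.
A5 applies: 3 + 2 = 5.
A6 applies: 5 + 2 = 7.
Final offense level: 7.
Criminal history: 3 prior points → Category II (3).
Level 7 falls in the 4-14 band.
Grid: Level 4-14 × Category II = 540-720 days.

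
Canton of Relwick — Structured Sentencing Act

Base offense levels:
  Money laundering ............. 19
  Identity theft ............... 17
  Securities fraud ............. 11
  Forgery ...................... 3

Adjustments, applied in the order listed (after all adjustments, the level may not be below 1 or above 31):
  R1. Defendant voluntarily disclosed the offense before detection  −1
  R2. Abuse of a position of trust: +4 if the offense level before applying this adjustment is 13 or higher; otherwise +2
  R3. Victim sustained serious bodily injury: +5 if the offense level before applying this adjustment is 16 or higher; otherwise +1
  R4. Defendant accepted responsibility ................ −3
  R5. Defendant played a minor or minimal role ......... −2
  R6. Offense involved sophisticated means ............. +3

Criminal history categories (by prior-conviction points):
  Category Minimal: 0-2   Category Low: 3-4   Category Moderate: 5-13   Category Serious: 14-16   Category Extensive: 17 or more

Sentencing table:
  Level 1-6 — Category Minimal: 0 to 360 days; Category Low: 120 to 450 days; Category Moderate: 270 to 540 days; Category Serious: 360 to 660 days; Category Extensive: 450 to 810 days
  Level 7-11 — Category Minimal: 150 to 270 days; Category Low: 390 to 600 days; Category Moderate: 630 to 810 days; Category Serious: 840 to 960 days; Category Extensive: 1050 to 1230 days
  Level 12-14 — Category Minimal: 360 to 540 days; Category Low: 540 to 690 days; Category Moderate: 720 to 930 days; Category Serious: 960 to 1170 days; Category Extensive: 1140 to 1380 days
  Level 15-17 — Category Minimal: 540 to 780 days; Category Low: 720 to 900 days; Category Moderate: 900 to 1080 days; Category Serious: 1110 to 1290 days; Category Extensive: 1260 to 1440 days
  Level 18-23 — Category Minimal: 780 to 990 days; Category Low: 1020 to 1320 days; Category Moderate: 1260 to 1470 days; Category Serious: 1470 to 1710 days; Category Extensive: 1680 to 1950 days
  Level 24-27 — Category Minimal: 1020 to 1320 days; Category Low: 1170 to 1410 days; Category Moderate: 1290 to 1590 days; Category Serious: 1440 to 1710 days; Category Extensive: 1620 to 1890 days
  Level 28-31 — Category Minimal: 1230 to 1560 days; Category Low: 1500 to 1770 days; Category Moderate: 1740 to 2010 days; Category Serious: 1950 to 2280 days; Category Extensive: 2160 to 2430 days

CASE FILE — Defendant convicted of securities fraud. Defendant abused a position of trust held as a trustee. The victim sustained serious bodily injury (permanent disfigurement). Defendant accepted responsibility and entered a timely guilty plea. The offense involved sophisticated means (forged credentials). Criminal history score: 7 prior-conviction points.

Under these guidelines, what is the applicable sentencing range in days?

Base offense level for securities fraud: 11.
R2 applies (level before this adjustment is 11 < 13, so +2): 11 + 2 = 13.
R3 applies (level before this adjustment is 13 < 16, so +1): 13 + 1 = 14.
R4 applies: 14 − 3 = 11.
R6 applies: 11 + 3 = 14.
Final offense level: 14.
Criminal history: 7 prior points → Category Moderate (5-13).
Level 14 falls in the 12-14 band.
Grid: Level 12-14 × Category Moderate = 720-930 days.

720-930 days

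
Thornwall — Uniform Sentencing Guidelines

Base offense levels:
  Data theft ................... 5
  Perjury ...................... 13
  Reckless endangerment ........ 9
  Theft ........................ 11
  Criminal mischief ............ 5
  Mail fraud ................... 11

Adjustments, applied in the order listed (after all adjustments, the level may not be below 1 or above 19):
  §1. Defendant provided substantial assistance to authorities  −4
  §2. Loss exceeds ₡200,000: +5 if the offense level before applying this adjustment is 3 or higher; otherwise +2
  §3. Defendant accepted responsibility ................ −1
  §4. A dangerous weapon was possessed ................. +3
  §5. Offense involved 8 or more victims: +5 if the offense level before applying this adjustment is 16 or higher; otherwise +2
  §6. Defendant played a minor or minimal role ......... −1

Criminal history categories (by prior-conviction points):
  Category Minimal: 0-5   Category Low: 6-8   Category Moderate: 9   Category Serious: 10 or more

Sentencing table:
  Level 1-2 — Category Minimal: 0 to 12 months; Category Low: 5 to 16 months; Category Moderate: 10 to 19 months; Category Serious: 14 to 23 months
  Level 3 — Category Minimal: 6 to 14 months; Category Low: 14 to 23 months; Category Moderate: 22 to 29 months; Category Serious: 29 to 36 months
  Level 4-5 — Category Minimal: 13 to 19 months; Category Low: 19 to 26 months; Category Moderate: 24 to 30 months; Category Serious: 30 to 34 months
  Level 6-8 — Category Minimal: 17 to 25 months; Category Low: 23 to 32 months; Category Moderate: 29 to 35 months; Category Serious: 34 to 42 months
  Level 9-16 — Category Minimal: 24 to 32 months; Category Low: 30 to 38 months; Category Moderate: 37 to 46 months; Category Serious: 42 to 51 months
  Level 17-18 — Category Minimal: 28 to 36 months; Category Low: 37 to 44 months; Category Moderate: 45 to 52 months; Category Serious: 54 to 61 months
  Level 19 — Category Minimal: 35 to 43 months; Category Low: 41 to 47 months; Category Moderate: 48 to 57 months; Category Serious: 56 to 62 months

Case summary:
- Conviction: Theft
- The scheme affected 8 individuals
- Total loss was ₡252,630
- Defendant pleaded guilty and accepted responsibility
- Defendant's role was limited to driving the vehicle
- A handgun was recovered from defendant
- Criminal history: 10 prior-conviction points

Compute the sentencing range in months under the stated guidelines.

Base offense level for theft: 11.
§2 applies (level before this adjustment is 11 ≥ 3, so +5): 11 + 5 = 16.
§3 applies: 16 − 1 = 15.
§4 applies: 15 + 3 = 18.
§5 applies (level before this adjustment is 18 ≥ 16, so +5): 18 + 5 = 23.
§6 applies: 23 − 1 = 22.
Level 22 exceeds the maximum of 19; capped at 19.
Final offense level: 19.
Criminal history: 10 prior points → Category Serious (10+).
Level 19 falls in the 19 band.
Grid: Level 19 × Category Serious = 56-62 months.

56-62 months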